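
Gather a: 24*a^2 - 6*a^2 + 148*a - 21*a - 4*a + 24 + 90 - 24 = 18*a^2 + 123*a + 90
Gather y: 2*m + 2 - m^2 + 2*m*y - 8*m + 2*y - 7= -m^2 - 6*m + y*(2*m + 2) - 5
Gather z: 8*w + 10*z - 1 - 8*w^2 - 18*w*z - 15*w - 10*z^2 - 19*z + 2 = -8*w^2 - 7*w - 10*z^2 + z*(-18*w - 9) + 1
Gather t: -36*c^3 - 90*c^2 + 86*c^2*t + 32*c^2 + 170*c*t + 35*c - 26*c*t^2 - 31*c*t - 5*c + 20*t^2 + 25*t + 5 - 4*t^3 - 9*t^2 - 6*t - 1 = -36*c^3 - 58*c^2 + 30*c - 4*t^3 + t^2*(11 - 26*c) + t*(86*c^2 + 139*c + 19) + 4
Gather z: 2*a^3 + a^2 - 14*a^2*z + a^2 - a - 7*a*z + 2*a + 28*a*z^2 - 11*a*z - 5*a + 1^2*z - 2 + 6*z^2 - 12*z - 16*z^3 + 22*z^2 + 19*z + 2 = 2*a^3 + 2*a^2 - 4*a - 16*z^3 + z^2*(28*a + 28) + z*(-14*a^2 - 18*a + 8)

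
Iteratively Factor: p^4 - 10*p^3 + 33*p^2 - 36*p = (p)*(p^3 - 10*p^2 + 33*p - 36) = p*(p - 4)*(p^2 - 6*p + 9) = p*(p - 4)*(p - 3)*(p - 3)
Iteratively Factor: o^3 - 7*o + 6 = (o - 2)*(o^2 + 2*o - 3) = (o - 2)*(o - 1)*(o + 3)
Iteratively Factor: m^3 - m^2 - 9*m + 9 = (m - 1)*(m^2 - 9) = (m - 3)*(m - 1)*(m + 3)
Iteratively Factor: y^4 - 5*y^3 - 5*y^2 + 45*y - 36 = (y - 1)*(y^3 - 4*y^2 - 9*y + 36) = (y - 4)*(y - 1)*(y^2 - 9) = (y - 4)*(y - 1)*(y + 3)*(y - 3)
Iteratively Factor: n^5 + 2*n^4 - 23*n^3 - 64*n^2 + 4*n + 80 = (n + 2)*(n^4 - 23*n^2 - 18*n + 40) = (n + 2)*(n + 4)*(n^3 - 4*n^2 - 7*n + 10) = (n - 1)*(n + 2)*(n + 4)*(n^2 - 3*n - 10) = (n - 5)*(n - 1)*(n + 2)*(n + 4)*(n + 2)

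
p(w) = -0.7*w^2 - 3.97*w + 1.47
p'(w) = -1.4*w - 3.97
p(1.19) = -4.25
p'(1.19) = -5.64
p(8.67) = -85.57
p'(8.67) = -16.11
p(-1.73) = 6.24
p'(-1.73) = -1.55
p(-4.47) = 5.23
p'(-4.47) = 2.29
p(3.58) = -21.71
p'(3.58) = -8.98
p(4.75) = -33.18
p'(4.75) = -10.62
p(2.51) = -12.90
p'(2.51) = -7.48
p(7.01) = -60.76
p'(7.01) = -13.78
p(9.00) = -90.96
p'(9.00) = -16.57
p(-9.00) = -19.50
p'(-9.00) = 8.63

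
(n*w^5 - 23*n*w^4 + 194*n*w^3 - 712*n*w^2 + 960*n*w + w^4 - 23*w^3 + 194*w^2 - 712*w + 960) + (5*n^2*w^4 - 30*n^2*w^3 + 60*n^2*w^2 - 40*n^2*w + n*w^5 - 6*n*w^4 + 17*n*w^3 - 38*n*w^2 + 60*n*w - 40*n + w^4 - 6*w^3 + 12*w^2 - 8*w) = 5*n^2*w^4 - 30*n^2*w^3 + 60*n^2*w^2 - 40*n^2*w + 2*n*w^5 - 29*n*w^4 + 211*n*w^3 - 750*n*w^2 + 1020*n*w - 40*n + 2*w^4 - 29*w^3 + 206*w^2 - 720*w + 960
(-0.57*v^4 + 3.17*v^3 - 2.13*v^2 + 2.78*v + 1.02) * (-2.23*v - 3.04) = 1.2711*v^5 - 5.3363*v^4 - 4.8869*v^3 + 0.2758*v^2 - 10.7258*v - 3.1008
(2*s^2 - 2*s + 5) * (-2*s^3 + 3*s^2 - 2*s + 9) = -4*s^5 + 10*s^4 - 20*s^3 + 37*s^2 - 28*s + 45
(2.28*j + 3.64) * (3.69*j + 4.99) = 8.4132*j^2 + 24.8088*j + 18.1636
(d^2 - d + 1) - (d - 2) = d^2 - 2*d + 3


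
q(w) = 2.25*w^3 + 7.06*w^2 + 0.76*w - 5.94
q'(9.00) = 674.59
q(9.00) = 2213.01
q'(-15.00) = 1307.71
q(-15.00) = -6022.59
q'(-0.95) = -6.56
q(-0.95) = -2.22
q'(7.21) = 453.46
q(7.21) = 1209.86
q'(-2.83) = 14.86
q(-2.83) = -2.54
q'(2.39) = 73.06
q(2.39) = 66.92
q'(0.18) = 3.52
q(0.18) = -5.56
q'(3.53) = 134.71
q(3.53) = 183.69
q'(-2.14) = 1.46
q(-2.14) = 2.71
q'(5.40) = 273.84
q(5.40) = 558.33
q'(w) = 6.75*w^2 + 14.12*w + 0.76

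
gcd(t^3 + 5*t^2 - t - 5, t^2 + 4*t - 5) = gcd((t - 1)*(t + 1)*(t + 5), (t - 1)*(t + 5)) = t^2 + 4*t - 5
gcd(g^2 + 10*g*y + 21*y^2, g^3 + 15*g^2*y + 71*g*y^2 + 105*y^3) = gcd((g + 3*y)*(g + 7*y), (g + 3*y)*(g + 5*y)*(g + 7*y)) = g^2 + 10*g*y + 21*y^2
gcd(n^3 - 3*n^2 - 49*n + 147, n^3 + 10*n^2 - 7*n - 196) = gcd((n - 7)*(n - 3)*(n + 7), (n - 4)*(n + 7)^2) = n + 7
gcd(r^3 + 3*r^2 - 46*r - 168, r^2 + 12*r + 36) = r + 6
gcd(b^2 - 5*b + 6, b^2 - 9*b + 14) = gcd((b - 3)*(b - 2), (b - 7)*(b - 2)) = b - 2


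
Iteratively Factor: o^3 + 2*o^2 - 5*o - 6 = (o - 2)*(o^2 + 4*o + 3) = (o - 2)*(o + 3)*(o + 1)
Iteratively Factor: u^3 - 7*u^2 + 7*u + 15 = (u + 1)*(u^2 - 8*u + 15) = (u - 5)*(u + 1)*(u - 3)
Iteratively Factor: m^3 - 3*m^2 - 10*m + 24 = (m - 4)*(m^2 + m - 6) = (m - 4)*(m + 3)*(m - 2)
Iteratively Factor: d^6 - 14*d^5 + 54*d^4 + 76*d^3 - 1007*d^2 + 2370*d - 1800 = (d - 5)*(d^5 - 9*d^4 + 9*d^3 + 121*d^2 - 402*d + 360) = (d - 5)*(d - 3)*(d^4 - 6*d^3 - 9*d^2 + 94*d - 120) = (d - 5)*(d - 3)^2*(d^3 - 3*d^2 - 18*d + 40) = (d - 5)*(d - 3)^2*(d - 2)*(d^2 - d - 20) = (d - 5)*(d - 3)^2*(d - 2)*(d + 4)*(d - 5)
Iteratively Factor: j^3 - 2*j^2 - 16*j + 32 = (j + 4)*(j^2 - 6*j + 8) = (j - 2)*(j + 4)*(j - 4)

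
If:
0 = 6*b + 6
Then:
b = -1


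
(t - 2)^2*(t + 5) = t^3 + t^2 - 16*t + 20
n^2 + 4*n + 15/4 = (n + 3/2)*(n + 5/2)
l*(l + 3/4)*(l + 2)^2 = l^4 + 19*l^3/4 + 7*l^2 + 3*l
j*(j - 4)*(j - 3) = j^3 - 7*j^2 + 12*j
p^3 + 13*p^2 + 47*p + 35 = (p + 1)*(p + 5)*(p + 7)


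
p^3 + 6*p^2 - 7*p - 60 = (p - 3)*(p + 4)*(p + 5)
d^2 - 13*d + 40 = (d - 8)*(d - 5)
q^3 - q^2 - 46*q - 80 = (q - 8)*(q + 2)*(q + 5)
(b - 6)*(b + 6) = b^2 - 36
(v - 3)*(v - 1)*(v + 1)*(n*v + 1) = n*v^4 - 3*n*v^3 - n*v^2 + 3*n*v + v^3 - 3*v^2 - v + 3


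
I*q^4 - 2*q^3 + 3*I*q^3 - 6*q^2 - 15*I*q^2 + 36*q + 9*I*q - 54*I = (q - 3)*(q + 6)*(q + 3*I)*(I*q + 1)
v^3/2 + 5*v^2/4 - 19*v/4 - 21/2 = (v/2 + 1)*(v - 3)*(v + 7/2)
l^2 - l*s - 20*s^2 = (l - 5*s)*(l + 4*s)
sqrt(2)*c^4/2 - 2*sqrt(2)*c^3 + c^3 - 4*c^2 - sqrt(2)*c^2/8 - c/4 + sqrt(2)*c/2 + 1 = (c - 4)*(c - 1/2)*(c + 1/2)*(sqrt(2)*c/2 + 1)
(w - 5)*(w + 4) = w^2 - w - 20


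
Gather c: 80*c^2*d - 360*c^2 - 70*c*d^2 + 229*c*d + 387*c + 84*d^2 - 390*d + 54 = c^2*(80*d - 360) + c*(-70*d^2 + 229*d + 387) + 84*d^2 - 390*d + 54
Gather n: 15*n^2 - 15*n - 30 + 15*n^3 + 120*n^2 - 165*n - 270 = 15*n^3 + 135*n^2 - 180*n - 300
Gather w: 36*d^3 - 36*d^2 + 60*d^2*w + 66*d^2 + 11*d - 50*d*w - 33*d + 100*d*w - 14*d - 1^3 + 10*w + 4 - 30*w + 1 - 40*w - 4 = 36*d^3 + 30*d^2 - 36*d + w*(60*d^2 + 50*d - 60)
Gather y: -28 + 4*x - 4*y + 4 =4*x - 4*y - 24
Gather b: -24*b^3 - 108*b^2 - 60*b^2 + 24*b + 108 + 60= -24*b^3 - 168*b^2 + 24*b + 168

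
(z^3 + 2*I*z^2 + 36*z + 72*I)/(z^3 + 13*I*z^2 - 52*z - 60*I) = (z - 6*I)/(z + 5*I)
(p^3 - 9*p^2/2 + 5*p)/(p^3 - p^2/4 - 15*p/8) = 4*(-2*p^2 + 9*p - 10)/(-8*p^2 + 2*p + 15)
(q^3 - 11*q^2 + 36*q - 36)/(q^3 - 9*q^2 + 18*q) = (q - 2)/q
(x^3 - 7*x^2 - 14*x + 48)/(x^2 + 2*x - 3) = (x^2 - 10*x + 16)/(x - 1)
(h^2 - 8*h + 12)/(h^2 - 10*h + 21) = (h^2 - 8*h + 12)/(h^2 - 10*h + 21)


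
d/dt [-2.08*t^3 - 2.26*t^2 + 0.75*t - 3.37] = -6.24*t^2 - 4.52*t + 0.75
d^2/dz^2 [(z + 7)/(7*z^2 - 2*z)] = 14*(7*z^3 + 147*z^2 - 42*z + 4)/(z^3*(343*z^3 - 294*z^2 + 84*z - 8))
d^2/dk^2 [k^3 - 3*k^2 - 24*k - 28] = 6*k - 6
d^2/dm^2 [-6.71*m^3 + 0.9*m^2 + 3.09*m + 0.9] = 1.8 - 40.26*m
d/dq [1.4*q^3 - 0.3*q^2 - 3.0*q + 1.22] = 4.2*q^2 - 0.6*q - 3.0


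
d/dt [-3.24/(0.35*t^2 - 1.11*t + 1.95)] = (2.268*t - 3.5964)/(0.35*t^2 - 1.11*t + 1.95)^2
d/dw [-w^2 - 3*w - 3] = -2*w - 3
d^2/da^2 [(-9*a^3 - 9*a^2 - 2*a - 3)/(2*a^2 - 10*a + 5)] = 2*(-998*a^3 + 1584*a^2 - 435*a - 595)/(8*a^6 - 120*a^5 + 660*a^4 - 1600*a^3 + 1650*a^2 - 750*a + 125)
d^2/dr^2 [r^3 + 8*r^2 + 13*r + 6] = 6*r + 16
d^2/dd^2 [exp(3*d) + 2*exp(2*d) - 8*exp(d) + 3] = (9*exp(2*d) + 8*exp(d) - 8)*exp(d)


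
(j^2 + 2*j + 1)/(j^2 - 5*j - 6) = (j + 1)/(j - 6)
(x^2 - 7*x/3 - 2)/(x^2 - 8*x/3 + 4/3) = (3*x^2 - 7*x - 6)/(3*x^2 - 8*x + 4)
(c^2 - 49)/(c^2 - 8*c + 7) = (c + 7)/(c - 1)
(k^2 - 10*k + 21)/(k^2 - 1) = (k^2 - 10*k + 21)/(k^2 - 1)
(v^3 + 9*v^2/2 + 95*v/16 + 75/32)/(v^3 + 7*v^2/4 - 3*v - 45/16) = (4*v + 5)/(2*(2*v - 3))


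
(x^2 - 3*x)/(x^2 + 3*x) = (x - 3)/(x + 3)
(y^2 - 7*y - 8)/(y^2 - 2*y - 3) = (y - 8)/(y - 3)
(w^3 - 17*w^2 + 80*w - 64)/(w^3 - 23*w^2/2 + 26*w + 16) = 2*(w^2 - 9*w + 8)/(2*w^2 - 7*w - 4)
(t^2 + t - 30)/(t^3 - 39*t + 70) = (t + 6)/(t^2 + 5*t - 14)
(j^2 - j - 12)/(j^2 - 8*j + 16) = (j + 3)/(j - 4)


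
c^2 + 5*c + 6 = (c + 2)*(c + 3)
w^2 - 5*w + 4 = (w - 4)*(w - 1)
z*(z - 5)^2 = z^3 - 10*z^2 + 25*z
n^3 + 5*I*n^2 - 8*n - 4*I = (n + I)*(n + 2*I)^2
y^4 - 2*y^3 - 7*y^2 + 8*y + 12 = (y - 3)*(y - 2)*(y + 1)*(y + 2)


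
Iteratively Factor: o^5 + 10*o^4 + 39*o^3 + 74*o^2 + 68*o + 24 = (o + 1)*(o^4 + 9*o^3 + 30*o^2 + 44*o + 24) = (o + 1)*(o + 2)*(o^3 + 7*o^2 + 16*o + 12) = (o + 1)*(o + 2)*(o + 3)*(o^2 + 4*o + 4) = (o + 1)*(o + 2)^2*(o + 3)*(o + 2)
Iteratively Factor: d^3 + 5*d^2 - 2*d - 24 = (d + 3)*(d^2 + 2*d - 8) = (d + 3)*(d + 4)*(d - 2)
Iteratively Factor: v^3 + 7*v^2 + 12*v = (v + 3)*(v^2 + 4*v) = v*(v + 3)*(v + 4)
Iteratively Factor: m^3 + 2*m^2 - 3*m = (m)*(m^2 + 2*m - 3) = m*(m + 3)*(m - 1)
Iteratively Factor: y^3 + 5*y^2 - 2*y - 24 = (y + 4)*(y^2 + y - 6) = (y - 2)*(y + 4)*(y + 3)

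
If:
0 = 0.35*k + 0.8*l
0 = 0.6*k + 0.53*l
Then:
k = 0.00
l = 0.00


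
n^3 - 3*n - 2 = (n - 2)*(n + 1)^2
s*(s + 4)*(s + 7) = s^3 + 11*s^2 + 28*s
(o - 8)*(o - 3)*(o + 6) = o^3 - 5*o^2 - 42*o + 144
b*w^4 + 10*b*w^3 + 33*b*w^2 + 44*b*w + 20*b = (w + 2)^2*(w + 5)*(b*w + b)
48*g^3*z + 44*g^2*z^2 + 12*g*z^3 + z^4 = z*(2*g + z)*(4*g + z)*(6*g + z)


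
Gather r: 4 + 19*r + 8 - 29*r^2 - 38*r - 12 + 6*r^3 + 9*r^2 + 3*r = 6*r^3 - 20*r^2 - 16*r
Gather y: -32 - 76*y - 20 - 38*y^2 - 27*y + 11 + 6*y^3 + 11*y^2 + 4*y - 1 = 6*y^3 - 27*y^2 - 99*y - 42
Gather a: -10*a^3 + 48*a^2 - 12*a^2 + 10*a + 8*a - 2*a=-10*a^3 + 36*a^2 + 16*a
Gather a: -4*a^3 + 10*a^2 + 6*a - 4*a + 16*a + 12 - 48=-4*a^3 + 10*a^2 + 18*a - 36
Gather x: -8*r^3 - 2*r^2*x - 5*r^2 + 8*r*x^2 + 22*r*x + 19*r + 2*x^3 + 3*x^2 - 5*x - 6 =-8*r^3 - 5*r^2 + 19*r + 2*x^3 + x^2*(8*r + 3) + x*(-2*r^2 + 22*r - 5) - 6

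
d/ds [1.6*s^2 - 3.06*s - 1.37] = 3.2*s - 3.06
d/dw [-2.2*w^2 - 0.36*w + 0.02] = -4.4*w - 0.36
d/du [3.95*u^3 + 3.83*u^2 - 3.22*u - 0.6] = 11.85*u^2 + 7.66*u - 3.22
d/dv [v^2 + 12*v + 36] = 2*v + 12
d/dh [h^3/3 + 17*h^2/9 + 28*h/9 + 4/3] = h^2 + 34*h/9 + 28/9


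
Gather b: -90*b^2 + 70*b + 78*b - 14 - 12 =-90*b^2 + 148*b - 26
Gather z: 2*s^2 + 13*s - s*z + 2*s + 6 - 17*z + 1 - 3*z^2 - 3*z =2*s^2 + 15*s - 3*z^2 + z*(-s - 20) + 7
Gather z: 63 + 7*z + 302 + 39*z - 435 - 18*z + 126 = 28*z + 56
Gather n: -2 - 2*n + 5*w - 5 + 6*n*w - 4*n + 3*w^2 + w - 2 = n*(6*w - 6) + 3*w^2 + 6*w - 9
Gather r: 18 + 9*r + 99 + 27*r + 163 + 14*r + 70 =50*r + 350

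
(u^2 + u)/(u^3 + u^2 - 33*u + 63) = u*(u + 1)/(u^3 + u^2 - 33*u + 63)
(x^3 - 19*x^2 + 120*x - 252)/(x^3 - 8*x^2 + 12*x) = (x^2 - 13*x + 42)/(x*(x - 2))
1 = 1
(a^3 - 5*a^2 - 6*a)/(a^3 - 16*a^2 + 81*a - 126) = a*(a + 1)/(a^2 - 10*a + 21)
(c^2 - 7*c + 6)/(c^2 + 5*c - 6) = (c - 6)/(c + 6)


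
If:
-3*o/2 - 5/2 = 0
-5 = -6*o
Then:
No Solution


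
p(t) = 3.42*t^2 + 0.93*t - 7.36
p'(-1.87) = -11.86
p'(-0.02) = 0.79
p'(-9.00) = -60.63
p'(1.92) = 14.06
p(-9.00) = 261.29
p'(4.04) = 28.56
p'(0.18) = 2.16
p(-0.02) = -7.38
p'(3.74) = 26.51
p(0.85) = -4.10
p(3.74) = 43.96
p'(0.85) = 6.74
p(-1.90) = 3.22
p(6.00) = 121.34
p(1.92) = 7.03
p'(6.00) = 41.97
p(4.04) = 52.22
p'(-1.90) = -12.07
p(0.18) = -7.08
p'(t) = 6.84*t + 0.93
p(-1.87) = 2.86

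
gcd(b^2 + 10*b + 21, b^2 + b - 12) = 1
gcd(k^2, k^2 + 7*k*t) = k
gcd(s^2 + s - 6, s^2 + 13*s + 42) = 1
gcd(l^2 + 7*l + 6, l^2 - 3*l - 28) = 1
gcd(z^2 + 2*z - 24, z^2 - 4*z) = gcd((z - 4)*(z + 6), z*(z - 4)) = z - 4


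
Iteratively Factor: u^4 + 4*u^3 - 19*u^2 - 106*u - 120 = (u + 3)*(u^3 + u^2 - 22*u - 40) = (u + 2)*(u + 3)*(u^2 - u - 20) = (u - 5)*(u + 2)*(u + 3)*(u + 4)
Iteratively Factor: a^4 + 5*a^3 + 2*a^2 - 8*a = (a + 4)*(a^3 + a^2 - 2*a) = (a + 2)*(a + 4)*(a^2 - a) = (a - 1)*(a + 2)*(a + 4)*(a)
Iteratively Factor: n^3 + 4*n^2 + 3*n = (n + 3)*(n^2 + n) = (n + 1)*(n + 3)*(n)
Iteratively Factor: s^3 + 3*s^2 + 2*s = (s + 2)*(s^2 + s) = s*(s + 2)*(s + 1)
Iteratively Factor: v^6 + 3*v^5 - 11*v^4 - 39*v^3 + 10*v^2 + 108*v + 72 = (v + 1)*(v^5 + 2*v^4 - 13*v^3 - 26*v^2 + 36*v + 72) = (v - 2)*(v + 1)*(v^4 + 4*v^3 - 5*v^2 - 36*v - 36) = (v - 3)*(v - 2)*(v + 1)*(v^3 + 7*v^2 + 16*v + 12) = (v - 3)*(v - 2)*(v + 1)*(v + 2)*(v^2 + 5*v + 6) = (v - 3)*(v - 2)*(v + 1)*(v + 2)*(v + 3)*(v + 2)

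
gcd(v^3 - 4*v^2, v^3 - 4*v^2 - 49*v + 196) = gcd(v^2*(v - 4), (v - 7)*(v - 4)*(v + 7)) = v - 4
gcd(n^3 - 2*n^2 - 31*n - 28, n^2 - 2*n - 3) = n + 1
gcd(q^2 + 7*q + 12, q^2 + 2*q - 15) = 1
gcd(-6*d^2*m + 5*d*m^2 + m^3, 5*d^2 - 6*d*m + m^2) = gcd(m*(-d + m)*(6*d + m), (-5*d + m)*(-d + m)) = d - m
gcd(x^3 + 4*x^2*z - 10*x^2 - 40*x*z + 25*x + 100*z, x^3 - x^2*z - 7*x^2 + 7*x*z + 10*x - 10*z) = x - 5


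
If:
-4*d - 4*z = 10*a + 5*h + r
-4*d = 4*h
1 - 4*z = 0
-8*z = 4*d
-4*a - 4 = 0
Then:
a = -1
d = -1/2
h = 1/2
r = 17/2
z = 1/4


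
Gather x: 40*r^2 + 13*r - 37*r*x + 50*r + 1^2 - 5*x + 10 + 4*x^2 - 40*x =40*r^2 + 63*r + 4*x^2 + x*(-37*r - 45) + 11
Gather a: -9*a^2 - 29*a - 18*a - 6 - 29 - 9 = -9*a^2 - 47*a - 44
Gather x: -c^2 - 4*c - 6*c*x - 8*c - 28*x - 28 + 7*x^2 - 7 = -c^2 - 12*c + 7*x^2 + x*(-6*c - 28) - 35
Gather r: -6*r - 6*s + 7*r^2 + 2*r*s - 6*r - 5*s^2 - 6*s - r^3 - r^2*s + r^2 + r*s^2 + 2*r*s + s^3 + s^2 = -r^3 + r^2*(8 - s) + r*(s^2 + 4*s - 12) + s^3 - 4*s^2 - 12*s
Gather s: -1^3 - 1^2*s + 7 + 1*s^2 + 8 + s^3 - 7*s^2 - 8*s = s^3 - 6*s^2 - 9*s + 14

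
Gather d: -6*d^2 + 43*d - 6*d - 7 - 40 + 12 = -6*d^2 + 37*d - 35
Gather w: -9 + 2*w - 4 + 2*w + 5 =4*w - 8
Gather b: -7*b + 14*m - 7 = -7*b + 14*m - 7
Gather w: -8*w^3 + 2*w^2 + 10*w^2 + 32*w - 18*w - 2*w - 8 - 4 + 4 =-8*w^3 + 12*w^2 + 12*w - 8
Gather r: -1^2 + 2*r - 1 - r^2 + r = -r^2 + 3*r - 2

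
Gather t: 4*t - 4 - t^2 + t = -t^2 + 5*t - 4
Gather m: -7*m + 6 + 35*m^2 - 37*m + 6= 35*m^2 - 44*m + 12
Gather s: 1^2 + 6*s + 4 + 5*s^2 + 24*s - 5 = 5*s^2 + 30*s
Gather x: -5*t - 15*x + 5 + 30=-5*t - 15*x + 35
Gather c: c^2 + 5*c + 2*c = c^2 + 7*c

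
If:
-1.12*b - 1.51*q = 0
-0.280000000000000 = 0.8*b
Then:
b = -0.35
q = 0.26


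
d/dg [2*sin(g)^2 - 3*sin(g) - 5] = (4*sin(g) - 3)*cos(g)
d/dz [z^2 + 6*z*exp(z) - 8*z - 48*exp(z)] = 6*z*exp(z) + 2*z - 42*exp(z) - 8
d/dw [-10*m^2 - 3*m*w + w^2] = -3*m + 2*w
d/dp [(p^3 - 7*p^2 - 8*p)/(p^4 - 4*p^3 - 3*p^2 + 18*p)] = (-p^3 + 11*p^2 + 26*p + 50)/(p^5 - 5*p^4 - 5*p^3 + 45*p^2 - 108)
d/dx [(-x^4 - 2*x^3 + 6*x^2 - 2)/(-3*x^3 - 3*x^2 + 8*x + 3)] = (3*x^6 + 6*x^5 - 44*x^3 + 12*x^2 + 24*x + 16)/(9*x^6 + 18*x^5 - 39*x^4 - 66*x^3 + 46*x^2 + 48*x + 9)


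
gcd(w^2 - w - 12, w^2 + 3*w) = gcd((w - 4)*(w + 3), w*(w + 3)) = w + 3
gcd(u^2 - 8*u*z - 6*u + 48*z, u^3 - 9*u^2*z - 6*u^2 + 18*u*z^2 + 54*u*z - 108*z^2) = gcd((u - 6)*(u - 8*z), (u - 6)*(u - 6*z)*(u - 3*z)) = u - 6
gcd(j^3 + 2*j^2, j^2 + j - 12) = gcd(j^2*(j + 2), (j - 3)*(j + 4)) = 1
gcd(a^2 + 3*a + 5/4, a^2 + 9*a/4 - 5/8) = a + 5/2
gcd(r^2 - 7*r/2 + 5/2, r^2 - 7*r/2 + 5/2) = r^2 - 7*r/2 + 5/2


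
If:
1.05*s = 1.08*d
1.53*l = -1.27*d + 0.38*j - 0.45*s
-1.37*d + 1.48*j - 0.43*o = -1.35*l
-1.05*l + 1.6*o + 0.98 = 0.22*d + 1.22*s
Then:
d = 0.972222222222222*s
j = 1.65773778732774*s - 0.150913214754685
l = -0.689399910482145*s - 0.037481713468484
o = 0.443761864301648*s - 0.637097374463693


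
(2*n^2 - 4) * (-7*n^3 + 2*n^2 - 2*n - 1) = -14*n^5 + 4*n^4 + 24*n^3 - 10*n^2 + 8*n + 4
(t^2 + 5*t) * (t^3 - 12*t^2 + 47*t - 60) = t^5 - 7*t^4 - 13*t^3 + 175*t^2 - 300*t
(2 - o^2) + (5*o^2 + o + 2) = 4*o^2 + o + 4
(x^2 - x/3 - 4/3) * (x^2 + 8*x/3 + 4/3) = x^4 + 7*x^3/3 - 8*x^2/9 - 4*x - 16/9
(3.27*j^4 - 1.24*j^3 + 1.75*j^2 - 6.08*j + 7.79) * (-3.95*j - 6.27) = -12.9165*j^5 - 15.6049*j^4 + 0.862299999999999*j^3 + 13.0435*j^2 + 7.3511*j - 48.8433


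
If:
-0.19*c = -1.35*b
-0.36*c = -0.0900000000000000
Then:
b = 0.04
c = 0.25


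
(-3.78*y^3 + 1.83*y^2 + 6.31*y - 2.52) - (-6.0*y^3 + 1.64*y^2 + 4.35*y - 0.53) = 2.22*y^3 + 0.19*y^2 + 1.96*y - 1.99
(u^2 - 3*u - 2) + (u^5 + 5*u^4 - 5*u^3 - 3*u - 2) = u^5 + 5*u^4 - 5*u^3 + u^2 - 6*u - 4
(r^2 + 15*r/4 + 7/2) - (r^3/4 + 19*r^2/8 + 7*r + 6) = -r^3/4 - 11*r^2/8 - 13*r/4 - 5/2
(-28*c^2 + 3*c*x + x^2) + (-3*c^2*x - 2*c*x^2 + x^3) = -3*c^2*x - 28*c^2 - 2*c*x^2 + 3*c*x + x^3 + x^2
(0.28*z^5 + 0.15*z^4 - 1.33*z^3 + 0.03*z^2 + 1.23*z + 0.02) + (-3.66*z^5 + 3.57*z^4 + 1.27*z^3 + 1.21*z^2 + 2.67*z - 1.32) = -3.38*z^5 + 3.72*z^4 - 0.0600000000000001*z^3 + 1.24*z^2 + 3.9*z - 1.3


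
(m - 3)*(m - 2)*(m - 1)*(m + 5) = m^4 - m^3 - 19*m^2 + 49*m - 30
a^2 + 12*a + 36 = (a + 6)^2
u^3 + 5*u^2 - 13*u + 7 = (u - 1)^2*(u + 7)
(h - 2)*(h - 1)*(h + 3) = h^3 - 7*h + 6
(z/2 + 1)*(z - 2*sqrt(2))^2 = z^3/2 - 2*sqrt(2)*z^2 + z^2 - 4*sqrt(2)*z + 4*z + 8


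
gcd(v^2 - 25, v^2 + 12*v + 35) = v + 5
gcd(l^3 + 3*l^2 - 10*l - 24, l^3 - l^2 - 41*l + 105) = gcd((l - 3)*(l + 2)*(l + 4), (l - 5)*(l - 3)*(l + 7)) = l - 3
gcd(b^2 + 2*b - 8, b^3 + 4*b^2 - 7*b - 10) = b - 2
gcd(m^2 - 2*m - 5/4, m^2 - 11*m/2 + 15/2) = m - 5/2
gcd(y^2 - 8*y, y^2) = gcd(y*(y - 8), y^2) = y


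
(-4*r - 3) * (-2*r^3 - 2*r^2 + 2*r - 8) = 8*r^4 + 14*r^3 - 2*r^2 + 26*r + 24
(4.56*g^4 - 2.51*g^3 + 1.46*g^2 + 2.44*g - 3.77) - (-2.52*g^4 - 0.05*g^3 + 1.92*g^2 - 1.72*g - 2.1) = 7.08*g^4 - 2.46*g^3 - 0.46*g^2 + 4.16*g - 1.67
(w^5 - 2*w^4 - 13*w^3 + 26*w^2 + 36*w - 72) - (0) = w^5 - 2*w^4 - 13*w^3 + 26*w^2 + 36*w - 72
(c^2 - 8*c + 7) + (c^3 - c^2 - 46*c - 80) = c^3 - 54*c - 73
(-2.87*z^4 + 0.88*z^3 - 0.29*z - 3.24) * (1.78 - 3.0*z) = 8.61*z^5 - 7.7486*z^4 + 1.5664*z^3 + 0.87*z^2 + 9.2038*z - 5.7672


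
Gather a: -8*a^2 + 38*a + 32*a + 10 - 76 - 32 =-8*a^2 + 70*a - 98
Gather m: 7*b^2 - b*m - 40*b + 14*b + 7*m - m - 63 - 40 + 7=7*b^2 - 26*b + m*(6 - b) - 96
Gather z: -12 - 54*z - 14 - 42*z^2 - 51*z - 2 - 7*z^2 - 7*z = -49*z^2 - 112*z - 28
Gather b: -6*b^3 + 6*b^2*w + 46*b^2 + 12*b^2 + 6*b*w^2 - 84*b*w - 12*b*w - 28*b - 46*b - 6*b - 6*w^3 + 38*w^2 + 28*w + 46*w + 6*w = -6*b^3 + b^2*(6*w + 58) + b*(6*w^2 - 96*w - 80) - 6*w^3 + 38*w^2 + 80*w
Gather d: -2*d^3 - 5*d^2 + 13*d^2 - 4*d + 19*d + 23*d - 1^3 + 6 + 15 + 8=-2*d^3 + 8*d^2 + 38*d + 28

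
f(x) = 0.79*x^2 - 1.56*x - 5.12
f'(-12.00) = -20.52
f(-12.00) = 127.36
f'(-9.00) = -15.78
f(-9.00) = 72.91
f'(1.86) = 1.38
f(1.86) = -5.29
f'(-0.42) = -2.22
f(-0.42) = -4.33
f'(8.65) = 12.11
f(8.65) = 40.50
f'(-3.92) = -7.75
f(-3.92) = 13.13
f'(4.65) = 5.79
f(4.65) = 4.71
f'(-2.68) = -5.79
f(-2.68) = 4.73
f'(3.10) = 3.34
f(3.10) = -2.36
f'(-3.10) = -6.46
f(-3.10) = 7.31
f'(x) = 1.58*x - 1.56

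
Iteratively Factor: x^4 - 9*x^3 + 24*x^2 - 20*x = (x - 5)*(x^3 - 4*x^2 + 4*x) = (x - 5)*(x - 2)*(x^2 - 2*x) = x*(x - 5)*(x - 2)*(x - 2)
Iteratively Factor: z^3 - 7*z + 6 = (z + 3)*(z^2 - 3*z + 2) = (z - 2)*(z + 3)*(z - 1)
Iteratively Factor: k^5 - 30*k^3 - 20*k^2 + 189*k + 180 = (k + 4)*(k^4 - 4*k^3 - 14*k^2 + 36*k + 45) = (k + 3)*(k + 4)*(k^3 - 7*k^2 + 7*k + 15) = (k + 1)*(k + 3)*(k + 4)*(k^2 - 8*k + 15) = (k - 3)*(k + 1)*(k + 3)*(k + 4)*(k - 5)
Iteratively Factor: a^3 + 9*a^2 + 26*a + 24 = (a + 4)*(a^2 + 5*a + 6) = (a + 2)*(a + 4)*(a + 3)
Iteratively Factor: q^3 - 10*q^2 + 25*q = (q)*(q^2 - 10*q + 25) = q*(q - 5)*(q - 5)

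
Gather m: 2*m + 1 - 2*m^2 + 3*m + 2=-2*m^2 + 5*m + 3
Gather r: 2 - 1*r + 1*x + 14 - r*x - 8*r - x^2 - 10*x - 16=r*(-x - 9) - x^2 - 9*x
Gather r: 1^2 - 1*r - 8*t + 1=-r - 8*t + 2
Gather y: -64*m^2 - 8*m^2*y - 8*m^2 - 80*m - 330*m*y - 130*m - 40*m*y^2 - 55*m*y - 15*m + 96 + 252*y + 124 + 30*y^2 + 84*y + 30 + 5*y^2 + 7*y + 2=-72*m^2 - 225*m + y^2*(35 - 40*m) + y*(-8*m^2 - 385*m + 343) + 252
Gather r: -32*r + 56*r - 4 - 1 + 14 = 24*r + 9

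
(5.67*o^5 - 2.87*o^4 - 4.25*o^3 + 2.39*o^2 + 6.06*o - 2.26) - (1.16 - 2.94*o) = 5.67*o^5 - 2.87*o^4 - 4.25*o^3 + 2.39*o^2 + 9.0*o - 3.42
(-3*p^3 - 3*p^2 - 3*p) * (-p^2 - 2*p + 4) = 3*p^5 + 9*p^4 - 3*p^3 - 6*p^2 - 12*p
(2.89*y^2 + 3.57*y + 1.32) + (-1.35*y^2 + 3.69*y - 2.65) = 1.54*y^2 + 7.26*y - 1.33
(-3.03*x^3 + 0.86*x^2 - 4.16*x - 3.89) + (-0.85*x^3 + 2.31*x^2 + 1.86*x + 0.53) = -3.88*x^3 + 3.17*x^2 - 2.3*x - 3.36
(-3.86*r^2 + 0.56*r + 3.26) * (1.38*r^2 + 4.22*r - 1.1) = -5.3268*r^4 - 15.5164*r^3 + 11.108*r^2 + 13.1412*r - 3.586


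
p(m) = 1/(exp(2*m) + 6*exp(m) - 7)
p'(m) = (-2*exp(2*m) - 6*exp(m))/(exp(2*m) + 6*exp(m) - 7)^2 = 2*(-exp(m) - 3)*exp(m)/(exp(2*m) + 6*exp(m) - 7)^2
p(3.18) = 0.00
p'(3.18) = -0.00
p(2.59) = 0.00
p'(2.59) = -0.01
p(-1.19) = -0.20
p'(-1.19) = -0.08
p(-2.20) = -0.16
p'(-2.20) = -0.02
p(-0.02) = -6.33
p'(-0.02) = -312.49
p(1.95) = 0.01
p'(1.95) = -0.02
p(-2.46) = -0.15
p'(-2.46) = -0.01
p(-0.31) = -0.49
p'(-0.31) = -1.29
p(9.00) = 0.00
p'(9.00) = 0.00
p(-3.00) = -0.15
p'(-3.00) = -0.00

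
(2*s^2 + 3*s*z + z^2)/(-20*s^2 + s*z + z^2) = (2*s^2 + 3*s*z + z^2)/(-20*s^2 + s*z + z^2)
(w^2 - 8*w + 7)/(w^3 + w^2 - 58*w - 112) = (w^2 - 8*w + 7)/(w^3 + w^2 - 58*w - 112)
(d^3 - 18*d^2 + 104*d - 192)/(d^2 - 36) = (d^2 - 12*d + 32)/(d + 6)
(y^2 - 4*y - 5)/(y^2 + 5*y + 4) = (y - 5)/(y + 4)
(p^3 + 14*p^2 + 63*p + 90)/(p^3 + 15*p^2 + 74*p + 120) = (p + 3)/(p + 4)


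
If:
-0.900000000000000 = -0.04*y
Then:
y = 22.50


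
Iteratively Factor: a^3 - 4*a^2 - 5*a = (a)*(a^2 - 4*a - 5) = a*(a - 5)*(a + 1)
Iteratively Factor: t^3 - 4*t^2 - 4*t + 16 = (t + 2)*(t^2 - 6*t + 8) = (t - 2)*(t + 2)*(t - 4)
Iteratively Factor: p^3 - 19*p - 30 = (p + 2)*(p^2 - 2*p - 15) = (p - 5)*(p + 2)*(p + 3)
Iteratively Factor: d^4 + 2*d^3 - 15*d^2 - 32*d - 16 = (d - 4)*(d^3 + 6*d^2 + 9*d + 4) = (d - 4)*(d + 1)*(d^2 + 5*d + 4) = (d - 4)*(d + 1)*(d + 4)*(d + 1)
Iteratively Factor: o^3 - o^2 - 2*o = (o + 1)*(o^2 - 2*o) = o*(o + 1)*(o - 2)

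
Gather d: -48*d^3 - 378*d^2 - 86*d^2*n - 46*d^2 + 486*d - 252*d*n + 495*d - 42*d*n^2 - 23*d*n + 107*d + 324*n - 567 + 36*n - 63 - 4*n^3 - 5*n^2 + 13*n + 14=-48*d^3 + d^2*(-86*n - 424) + d*(-42*n^2 - 275*n + 1088) - 4*n^3 - 5*n^2 + 373*n - 616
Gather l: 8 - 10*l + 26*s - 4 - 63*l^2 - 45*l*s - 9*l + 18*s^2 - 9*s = -63*l^2 + l*(-45*s - 19) + 18*s^2 + 17*s + 4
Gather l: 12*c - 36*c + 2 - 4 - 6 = -24*c - 8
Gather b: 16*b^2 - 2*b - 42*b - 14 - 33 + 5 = 16*b^2 - 44*b - 42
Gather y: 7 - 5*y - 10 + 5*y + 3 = 0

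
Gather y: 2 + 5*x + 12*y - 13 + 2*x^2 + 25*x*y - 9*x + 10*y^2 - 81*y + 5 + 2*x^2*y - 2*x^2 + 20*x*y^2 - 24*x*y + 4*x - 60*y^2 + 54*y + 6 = y^2*(20*x - 50) + y*(2*x^2 + x - 15)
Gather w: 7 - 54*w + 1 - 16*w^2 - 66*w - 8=-16*w^2 - 120*w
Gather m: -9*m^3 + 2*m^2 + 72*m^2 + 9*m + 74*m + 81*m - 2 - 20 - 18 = -9*m^3 + 74*m^2 + 164*m - 40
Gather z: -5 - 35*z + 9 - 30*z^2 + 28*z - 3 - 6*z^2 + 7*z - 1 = -36*z^2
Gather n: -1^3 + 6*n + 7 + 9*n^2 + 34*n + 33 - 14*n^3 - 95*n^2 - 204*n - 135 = -14*n^3 - 86*n^2 - 164*n - 96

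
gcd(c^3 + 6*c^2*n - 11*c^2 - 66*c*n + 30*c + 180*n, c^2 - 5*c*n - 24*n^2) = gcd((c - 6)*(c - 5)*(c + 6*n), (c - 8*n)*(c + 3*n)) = 1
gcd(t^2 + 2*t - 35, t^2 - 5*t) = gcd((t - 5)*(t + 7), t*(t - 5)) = t - 5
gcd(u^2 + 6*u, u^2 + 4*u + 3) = 1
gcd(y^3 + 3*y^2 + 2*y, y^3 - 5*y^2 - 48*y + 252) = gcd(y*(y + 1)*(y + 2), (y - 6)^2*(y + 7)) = 1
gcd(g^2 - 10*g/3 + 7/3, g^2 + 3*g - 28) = 1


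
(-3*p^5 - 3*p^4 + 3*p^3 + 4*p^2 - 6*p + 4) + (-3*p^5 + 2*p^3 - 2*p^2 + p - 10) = -6*p^5 - 3*p^4 + 5*p^3 + 2*p^2 - 5*p - 6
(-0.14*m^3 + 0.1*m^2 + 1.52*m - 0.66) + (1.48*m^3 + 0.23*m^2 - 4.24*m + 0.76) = 1.34*m^3 + 0.33*m^2 - 2.72*m + 0.1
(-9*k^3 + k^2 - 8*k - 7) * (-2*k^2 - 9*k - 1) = 18*k^5 + 79*k^4 + 16*k^3 + 85*k^2 + 71*k + 7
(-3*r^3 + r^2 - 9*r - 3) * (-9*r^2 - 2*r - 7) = 27*r^5 - 3*r^4 + 100*r^3 + 38*r^2 + 69*r + 21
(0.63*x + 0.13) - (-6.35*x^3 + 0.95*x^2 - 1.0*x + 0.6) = 6.35*x^3 - 0.95*x^2 + 1.63*x - 0.47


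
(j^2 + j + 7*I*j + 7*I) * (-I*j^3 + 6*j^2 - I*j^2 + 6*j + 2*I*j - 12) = -I*j^5 + 13*j^4 - 2*I*j^4 + 26*j^3 + 43*I*j^3 - 13*j^2 + 86*I*j^2 - 26*j - 42*I*j - 84*I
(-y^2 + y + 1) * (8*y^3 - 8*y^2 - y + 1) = -8*y^5 + 16*y^4 + y^3 - 10*y^2 + 1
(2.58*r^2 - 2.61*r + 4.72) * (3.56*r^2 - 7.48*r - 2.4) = 9.1848*r^4 - 28.59*r^3 + 30.134*r^2 - 29.0416*r - 11.328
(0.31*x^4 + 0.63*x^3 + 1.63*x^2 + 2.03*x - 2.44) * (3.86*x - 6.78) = 1.1966*x^5 + 0.33*x^4 + 2.0204*x^3 - 3.2156*x^2 - 23.1818*x + 16.5432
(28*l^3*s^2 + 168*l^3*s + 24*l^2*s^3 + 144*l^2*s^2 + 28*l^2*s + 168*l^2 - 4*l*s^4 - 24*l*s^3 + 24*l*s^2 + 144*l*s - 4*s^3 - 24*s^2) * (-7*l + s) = -196*l^4*s^2 - 1176*l^4*s - 140*l^3*s^3 - 840*l^3*s^2 - 196*l^3*s - 1176*l^3 + 52*l^2*s^4 + 312*l^2*s^3 - 140*l^2*s^2 - 840*l^2*s - 4*l*s^5 - 24*l*s^4 + 52*l*s^3 + 312*l*s^2 - 4*s^4 - 24*s^3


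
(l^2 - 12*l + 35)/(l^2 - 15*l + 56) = (l - 5)/(l - 8)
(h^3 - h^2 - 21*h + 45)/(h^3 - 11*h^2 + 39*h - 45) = (h + 5)/(h - 5)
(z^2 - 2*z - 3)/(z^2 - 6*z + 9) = (z + 1)/(z - 3)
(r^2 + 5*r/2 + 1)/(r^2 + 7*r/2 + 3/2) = (r + 2)/(r + 3)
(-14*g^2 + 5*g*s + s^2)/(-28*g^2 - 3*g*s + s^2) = (14*g^2 - 5*g*s - s^2)/(28*g^2 + 3*g*s - s^2)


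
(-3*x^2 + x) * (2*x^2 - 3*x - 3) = -6*x^4 + 11*x^3 + 6*x^2 - 3*x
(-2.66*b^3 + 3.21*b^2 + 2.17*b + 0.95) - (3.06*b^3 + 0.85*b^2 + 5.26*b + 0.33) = -5.72*b^3 + 2.36*b^2 - 3.09*b + 0.62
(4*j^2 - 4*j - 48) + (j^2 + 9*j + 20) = 5*j^2 + 5*j - 28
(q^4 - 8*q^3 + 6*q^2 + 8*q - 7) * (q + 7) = q^5 - q^4 - 50*q^3 + 50*q^2 + 49*q - 49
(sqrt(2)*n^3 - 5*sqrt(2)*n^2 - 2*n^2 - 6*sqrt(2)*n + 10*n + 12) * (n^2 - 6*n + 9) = sqrt(2)*n^5 - 11*sqrt(2)*n^4 - 2*n^4 + 22*n^3 + 33*sqrt(2)*n^3 - 66*n^2 - 9*sqrt(2)*n^2 - 54*sqrt(2)*n + 18*n + 108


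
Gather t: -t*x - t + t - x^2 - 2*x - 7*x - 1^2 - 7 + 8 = -t*x - x^2 - 9*x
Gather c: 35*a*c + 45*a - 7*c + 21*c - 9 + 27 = 45*a + c*(35*a + 14) + 18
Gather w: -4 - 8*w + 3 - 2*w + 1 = -10*w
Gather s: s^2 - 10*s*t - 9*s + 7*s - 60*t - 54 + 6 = s^2 + s*(-10*t - 2) - 60*t - 48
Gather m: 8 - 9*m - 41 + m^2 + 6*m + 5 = m^2 - 3*m - 28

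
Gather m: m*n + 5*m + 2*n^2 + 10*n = m*(n + 5) + 2*n^2 + 10*n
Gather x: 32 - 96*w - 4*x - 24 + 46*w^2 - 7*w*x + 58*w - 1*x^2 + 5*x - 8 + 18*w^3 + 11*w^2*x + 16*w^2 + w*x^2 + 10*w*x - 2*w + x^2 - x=18*w^3 + 62*w^2 + w*x^2 - 40*w + x*(11*w^2 + 3*w)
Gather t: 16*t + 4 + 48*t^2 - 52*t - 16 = 48*t^2 - 36*t - 12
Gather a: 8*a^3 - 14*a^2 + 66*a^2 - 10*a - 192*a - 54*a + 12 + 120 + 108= 8*a^3 + 52*a^2 - 256*a + 240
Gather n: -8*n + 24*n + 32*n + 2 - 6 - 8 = 48*n - 12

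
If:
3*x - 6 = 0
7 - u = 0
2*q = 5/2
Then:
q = 5/4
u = 7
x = 2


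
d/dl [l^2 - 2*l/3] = 2*l - 2/3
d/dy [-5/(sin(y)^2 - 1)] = 10*sin(y)/cos(y)^3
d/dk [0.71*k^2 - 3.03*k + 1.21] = 1.42*k - 3.03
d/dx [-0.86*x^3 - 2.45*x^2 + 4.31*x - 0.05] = -2.58*x^2 - 4.9*x + 4.31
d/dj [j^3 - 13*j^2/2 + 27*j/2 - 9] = 3*j^2 - 13*j + 27/2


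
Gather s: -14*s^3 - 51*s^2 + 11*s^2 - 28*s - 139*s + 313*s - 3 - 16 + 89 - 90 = -14*s^3 - 40*s^2 + 146*s - 20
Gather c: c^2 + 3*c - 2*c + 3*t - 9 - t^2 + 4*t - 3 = c^2 + c - t^2 + 7*t - 12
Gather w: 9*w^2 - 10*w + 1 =9*w^2 - 10*w + 1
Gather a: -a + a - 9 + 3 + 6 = 0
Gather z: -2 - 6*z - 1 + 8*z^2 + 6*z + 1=8*z^2 - 2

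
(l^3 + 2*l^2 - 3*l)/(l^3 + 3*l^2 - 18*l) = (l^2 + 2*l - 3)/(l^2 + 3*l - 18)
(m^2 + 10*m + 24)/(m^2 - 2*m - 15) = (m^2 + 10*m + 24)/(m^2 - 2*m - 15)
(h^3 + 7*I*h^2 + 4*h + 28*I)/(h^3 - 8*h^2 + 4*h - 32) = (h + 7*I)/(h - 8)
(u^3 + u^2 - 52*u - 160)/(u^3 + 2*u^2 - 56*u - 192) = (u + 5)/(u + 6)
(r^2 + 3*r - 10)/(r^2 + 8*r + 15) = (r - 2)/(r + 3)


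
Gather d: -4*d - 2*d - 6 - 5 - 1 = -6*d - 12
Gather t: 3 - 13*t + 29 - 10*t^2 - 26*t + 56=-10*t^2 - 39*t + 88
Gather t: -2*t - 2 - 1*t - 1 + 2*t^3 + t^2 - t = 2*t^3 + t^2 - 4*t - 3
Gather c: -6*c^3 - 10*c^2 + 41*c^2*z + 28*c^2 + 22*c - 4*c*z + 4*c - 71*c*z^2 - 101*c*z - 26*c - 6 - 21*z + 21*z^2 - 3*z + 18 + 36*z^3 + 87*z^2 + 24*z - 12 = -6*c^3 + c^2*(41*z + 18) + c*(-71*z^2 - 105*z) + 36*z^3 + 108*z^2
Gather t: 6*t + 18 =6*t + 18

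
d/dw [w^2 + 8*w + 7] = 2*w + 8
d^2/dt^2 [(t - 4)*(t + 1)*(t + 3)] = 6*t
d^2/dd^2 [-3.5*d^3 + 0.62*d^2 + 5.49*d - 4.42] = 1.24 - 21.0*d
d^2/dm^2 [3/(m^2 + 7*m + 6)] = 6*(-m^2 - 7*m + (2*m + 7)^2 - 6)/(m^2 + 7*m + 6)^3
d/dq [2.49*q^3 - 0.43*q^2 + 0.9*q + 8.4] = 7.47*q^2 - 0.86*q + 0.9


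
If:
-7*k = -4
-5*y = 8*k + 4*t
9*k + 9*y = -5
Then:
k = 4/7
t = 67/252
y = -71/63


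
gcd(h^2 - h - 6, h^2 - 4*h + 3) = h - 3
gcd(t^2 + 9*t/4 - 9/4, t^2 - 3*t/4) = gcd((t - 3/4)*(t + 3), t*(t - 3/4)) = t - 3/4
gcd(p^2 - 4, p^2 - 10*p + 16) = p - 2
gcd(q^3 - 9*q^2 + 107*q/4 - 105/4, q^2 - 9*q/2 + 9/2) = q - 3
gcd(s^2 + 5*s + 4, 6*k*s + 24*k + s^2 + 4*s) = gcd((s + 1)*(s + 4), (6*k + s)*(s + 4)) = s + 4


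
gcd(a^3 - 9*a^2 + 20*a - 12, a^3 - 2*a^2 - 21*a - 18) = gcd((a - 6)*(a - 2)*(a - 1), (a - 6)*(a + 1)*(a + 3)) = a - 6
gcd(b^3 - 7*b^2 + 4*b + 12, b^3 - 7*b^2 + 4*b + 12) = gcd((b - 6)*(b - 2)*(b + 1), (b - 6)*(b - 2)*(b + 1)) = b^3 - 7*b^2 + 4*b + 12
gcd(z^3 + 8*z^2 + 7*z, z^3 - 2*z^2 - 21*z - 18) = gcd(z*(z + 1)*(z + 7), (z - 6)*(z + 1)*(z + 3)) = z + 1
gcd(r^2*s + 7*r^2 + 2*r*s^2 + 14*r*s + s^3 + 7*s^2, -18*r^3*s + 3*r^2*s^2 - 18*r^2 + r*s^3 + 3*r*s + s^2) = 1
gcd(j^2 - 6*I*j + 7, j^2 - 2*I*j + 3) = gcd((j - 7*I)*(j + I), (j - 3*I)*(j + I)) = j + I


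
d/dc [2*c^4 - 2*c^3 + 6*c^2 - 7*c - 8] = 8*c^3 - 6*c^2 + 12*c - 7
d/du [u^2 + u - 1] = 2*u + 1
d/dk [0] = 0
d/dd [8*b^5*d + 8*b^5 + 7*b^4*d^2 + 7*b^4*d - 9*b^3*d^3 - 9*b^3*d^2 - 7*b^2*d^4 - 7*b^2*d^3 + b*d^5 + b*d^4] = b*(8*b^4 + 14*b^3*d + 7*b^3 - 27*b^2*d^2 - 18*b^2*d - 28*b*d^3 - 21*b*d^2 + 5*d^4 + 4*d^3)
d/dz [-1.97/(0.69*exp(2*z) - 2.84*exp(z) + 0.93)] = (2.7186*exp(z) - 5.5948)*exp(z)/(0.69*exp(2*z) - 2.84*exp(z) + 0.93)^2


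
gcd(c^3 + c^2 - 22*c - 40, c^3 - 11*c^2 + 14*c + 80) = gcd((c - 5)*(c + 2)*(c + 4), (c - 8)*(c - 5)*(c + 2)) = c^2 - 3*c - 10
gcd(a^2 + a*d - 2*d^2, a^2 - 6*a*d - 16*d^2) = a + 2*d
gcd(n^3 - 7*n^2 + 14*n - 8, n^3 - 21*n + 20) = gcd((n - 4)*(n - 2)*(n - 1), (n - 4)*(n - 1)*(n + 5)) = n^2 - 5*n + 4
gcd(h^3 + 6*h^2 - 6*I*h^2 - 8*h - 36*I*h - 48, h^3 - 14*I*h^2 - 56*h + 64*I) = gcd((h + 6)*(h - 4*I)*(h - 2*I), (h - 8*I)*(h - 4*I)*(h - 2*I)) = h^2 - 6*I*h - 8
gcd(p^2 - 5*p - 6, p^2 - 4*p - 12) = p - 6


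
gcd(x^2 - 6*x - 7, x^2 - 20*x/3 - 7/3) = x - 7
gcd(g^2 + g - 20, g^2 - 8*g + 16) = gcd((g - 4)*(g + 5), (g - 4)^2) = g - 4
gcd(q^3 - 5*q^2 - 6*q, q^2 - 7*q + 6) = q - 6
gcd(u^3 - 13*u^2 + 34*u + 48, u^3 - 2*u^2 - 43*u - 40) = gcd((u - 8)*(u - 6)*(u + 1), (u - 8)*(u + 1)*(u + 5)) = u^2 - 7*u - 8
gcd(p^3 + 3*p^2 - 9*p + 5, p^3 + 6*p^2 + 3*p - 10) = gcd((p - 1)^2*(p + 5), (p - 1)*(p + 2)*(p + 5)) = p^2 + 4*p - 5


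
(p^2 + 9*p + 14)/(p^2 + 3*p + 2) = (p + 7)/(p + 1)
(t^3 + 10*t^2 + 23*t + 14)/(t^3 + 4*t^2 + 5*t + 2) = (t + 7)/(t + 1)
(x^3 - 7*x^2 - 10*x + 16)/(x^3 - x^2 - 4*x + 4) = (x - 8)/(x - 2)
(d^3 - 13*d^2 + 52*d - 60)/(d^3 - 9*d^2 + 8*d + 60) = (d - 2)/(d + 2)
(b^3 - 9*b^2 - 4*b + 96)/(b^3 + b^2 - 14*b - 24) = (b - 8)/(b + 2)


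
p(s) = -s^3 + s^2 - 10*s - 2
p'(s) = -3*s^2 + 2*s - 10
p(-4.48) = 152.79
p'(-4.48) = -79.17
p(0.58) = -7.66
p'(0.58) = -9.85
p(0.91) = -11.03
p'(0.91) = -10.66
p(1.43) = -17.18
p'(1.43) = -13.27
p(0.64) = -8.25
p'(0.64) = -9.95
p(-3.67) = 97.60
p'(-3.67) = -57.75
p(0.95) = -11.45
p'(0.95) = -10.81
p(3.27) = -58.97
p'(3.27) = -35.54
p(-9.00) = 898.00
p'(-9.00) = -271.00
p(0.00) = -2.00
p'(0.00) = -10.00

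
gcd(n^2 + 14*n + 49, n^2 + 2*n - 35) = n + 7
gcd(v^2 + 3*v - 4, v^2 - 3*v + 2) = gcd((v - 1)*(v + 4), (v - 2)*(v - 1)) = v - 1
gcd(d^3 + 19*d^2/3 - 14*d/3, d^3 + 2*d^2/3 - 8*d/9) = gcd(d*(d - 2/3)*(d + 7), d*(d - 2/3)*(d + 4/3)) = d^2 - 2*d/3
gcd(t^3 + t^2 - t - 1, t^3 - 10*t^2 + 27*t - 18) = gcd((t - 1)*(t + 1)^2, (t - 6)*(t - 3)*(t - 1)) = t - 1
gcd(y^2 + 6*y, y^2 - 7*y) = y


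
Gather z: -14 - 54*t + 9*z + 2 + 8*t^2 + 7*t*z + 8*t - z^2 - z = 8*t^2 - 46*t - z^2 + z*(7*t + 8) - 12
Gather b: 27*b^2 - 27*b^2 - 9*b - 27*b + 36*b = 0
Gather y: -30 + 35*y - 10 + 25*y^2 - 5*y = 25*y^2 + 30*y - 40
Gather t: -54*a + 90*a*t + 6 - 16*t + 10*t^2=-54*a + 10*t^2 + t*(90*a - 16) + 6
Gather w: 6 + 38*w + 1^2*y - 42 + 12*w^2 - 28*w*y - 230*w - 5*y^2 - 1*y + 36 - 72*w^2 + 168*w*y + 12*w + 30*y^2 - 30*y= -60*w^2 + w*(140*y - 180) + 25*y^2 - 30*y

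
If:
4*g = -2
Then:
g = -1/2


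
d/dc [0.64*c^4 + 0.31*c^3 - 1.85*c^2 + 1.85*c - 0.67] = 2.56*c^3 + 0.93*c^2 - 3.7*c + 1.85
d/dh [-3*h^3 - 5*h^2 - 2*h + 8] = -9*h^2 - 10*h - 2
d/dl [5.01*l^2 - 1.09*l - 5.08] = 10.02*l - 1.09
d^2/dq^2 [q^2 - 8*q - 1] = 2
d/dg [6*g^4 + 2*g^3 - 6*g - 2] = 24*g^3 + 6*g^2 - 6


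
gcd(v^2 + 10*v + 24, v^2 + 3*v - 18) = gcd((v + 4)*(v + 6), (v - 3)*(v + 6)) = v + 6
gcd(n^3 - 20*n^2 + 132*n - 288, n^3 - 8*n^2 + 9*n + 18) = n - 6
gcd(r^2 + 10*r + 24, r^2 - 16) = r + 4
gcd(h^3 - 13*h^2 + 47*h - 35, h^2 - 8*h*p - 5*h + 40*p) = h - 5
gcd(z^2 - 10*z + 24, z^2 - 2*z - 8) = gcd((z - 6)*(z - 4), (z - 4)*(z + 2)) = z - 4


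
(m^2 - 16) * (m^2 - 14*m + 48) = m^4 - 14*m^3 + 32*m^2 + 224*m - 768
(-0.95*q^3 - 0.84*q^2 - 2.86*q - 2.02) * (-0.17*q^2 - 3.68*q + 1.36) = 0.1615*q^5 + 3.6388*q^4 + 2.2854*q^3 + 9.7258*q^2 + 3.544*q - 2.7472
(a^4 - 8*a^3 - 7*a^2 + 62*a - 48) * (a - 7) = a^5 - 15*a^4 + 49*a^3 + 111*a^2 - 482*a + 336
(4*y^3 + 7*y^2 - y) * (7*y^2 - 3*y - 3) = 28*y^5 + 37*y^4 - 40*y^3 - 18*y^2 + 3*y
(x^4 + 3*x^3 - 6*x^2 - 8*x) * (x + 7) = x^5 + 10*x^4 + 15*x^3 - 50*x^2 - 56*x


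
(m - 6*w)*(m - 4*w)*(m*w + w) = m^3*w - 10*m^2*w^2 + m^2*w + 24*m*w^3 - 10*m*w^2 + 24*w^3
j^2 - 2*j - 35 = (j - 7)*(j + 5)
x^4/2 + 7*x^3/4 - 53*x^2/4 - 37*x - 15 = (x/2 + 1)*(x - 5)*(x + 1/2)*(x + 6)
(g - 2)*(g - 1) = g^2 - 3*g + 2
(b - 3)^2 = b^2 - 6*b + 9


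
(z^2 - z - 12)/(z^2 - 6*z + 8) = (z + 3)/(z - 2)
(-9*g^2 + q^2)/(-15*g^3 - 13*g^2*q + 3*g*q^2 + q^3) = (3*g + q)/(5*g^2 + 6*g*q + q^2)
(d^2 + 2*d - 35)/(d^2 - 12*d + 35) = (d + 7)/(d - 7)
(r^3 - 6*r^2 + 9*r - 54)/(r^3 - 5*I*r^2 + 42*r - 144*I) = (r^2 + 3*r*(-2 + I) - 18*I)/(r^2 - 2*I*r + 48)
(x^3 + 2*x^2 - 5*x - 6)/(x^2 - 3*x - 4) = (x^2 + x - 6)/(x - 4)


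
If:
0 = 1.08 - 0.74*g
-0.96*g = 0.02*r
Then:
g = 1.46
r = -70.05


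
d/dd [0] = 0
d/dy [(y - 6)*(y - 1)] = 2*y - 7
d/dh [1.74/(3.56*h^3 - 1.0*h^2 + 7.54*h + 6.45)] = (-18.5832*h^2 + 3.48*h - 13.1196)/(3.56*h^3 - 1.0*h^2 + 7.54*h + 6.45)^2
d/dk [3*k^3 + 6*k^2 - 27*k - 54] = 9*k^2 + 12*k - 27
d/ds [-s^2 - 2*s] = -2*s - 2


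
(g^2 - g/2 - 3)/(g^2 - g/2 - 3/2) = (-2*g^2 + g + 6)/(-2*g^2 + g + 3)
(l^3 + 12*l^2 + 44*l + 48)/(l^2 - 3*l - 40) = (l^3 + 12*l^2 + 44*l + 48)/(l^2 - 3*l - 40)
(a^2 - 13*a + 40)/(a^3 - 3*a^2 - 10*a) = (a - 8)/(a*(a + 2))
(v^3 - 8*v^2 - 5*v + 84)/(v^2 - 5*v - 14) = (v^2 - v - 12)/(v + 2)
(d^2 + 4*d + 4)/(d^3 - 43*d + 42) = (d^2 + 4*d + 4)/(d^3 - 43*d + 42)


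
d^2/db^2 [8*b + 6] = 0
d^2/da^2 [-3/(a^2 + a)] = 6*(a*(a + 1) - (2*a + 1)^2)/(a^3*(a + 1)^3)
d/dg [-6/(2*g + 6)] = 3/(g + 3)^2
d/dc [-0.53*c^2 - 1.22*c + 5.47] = -1.06*c - 1.22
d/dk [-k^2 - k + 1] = -2*k - 1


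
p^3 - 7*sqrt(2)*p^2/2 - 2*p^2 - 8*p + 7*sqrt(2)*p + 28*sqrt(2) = (p - 4)*(p + 2)*(p - 7*sqrt(2)/2)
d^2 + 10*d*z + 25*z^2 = (d + 5*z)^2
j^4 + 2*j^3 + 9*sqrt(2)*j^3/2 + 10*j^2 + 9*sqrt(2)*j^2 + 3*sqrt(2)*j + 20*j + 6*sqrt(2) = (j + 2)*(j + sqrt(2)/2)*(j + sqrt(2))*(j + 3*sqrt(2))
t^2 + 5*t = t*(t + 5)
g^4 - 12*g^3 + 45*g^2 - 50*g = g*(g - 5)^2*(g - 2)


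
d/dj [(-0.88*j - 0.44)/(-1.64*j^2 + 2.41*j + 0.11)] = (-1.4432*j^2 - 1.4432*j + 0.9636)/(2.6896*j^4 - 7.9048*j^3 + 5.4473*j^2 + 0.5302*j + 0.0121)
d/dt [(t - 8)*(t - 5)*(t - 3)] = 3*t^2 - 32*t + 79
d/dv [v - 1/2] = 1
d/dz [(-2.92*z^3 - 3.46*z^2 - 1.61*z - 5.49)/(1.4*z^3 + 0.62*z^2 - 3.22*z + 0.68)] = (-1.77635683940025e-15*z^5 + 3.0336*z^4 + 23.3128*z^3 + 29.2406*z^2 + 2.102*z - 18.7726)/(1.96*z^6 + 1.736*z^5 - 8.6316*z^4 - 2.0888*z^3 + 11.2116*z^2 - 4.3792*z + 0.4624)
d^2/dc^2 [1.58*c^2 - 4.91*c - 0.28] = 3.16000000000000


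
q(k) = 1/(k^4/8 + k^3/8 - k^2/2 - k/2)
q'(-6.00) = 0.01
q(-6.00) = 0.01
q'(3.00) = -0.24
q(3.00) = 0.13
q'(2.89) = -0.32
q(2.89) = 0.16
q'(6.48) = -0.00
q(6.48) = 0.00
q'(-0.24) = 30.36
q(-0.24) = 11.13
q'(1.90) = -33.03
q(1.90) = -3.72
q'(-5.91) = 0.01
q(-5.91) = 0.01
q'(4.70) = -0.01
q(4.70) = 0.02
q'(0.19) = 53.63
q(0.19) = -8.93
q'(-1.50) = -5.80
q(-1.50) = -6.10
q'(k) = (-k^3/2 - 3*k^2/8 + k + 1/2)/(k^4/8 + k^3/8 - k^2/2 - k/2)^2 = 8*(-4*k^3 - 3*k^2 + 8*k + 4)/(k^2*(k^3 + k^2 - 4*k - 4)^2)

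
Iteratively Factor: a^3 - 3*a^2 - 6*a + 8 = (a + 2)*(a^2 - 5*a + 4) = (a - 4)*(a + 2)*(a - 1)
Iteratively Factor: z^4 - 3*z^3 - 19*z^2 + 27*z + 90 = (z - 5)*(z^3 + 2*z^2 - 9*z - 18) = (z - 5)*(z + 3)*(z^2 - z - 6) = (z - 5)*(z + 2)*(z + 3)*(z - 3)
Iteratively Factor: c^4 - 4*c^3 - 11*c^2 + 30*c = (c - 2)*(c^3 - 2*c^2 - 15*c) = (c - 5)*(c - 2)*(c^2 + 3*c) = (c - 5)*(c - 2)*(c + 3)*(c)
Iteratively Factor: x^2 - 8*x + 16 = (x - 4)*(x - 4)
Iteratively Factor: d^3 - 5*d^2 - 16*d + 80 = (d - 5)*(d^2 - 16) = (d - 5)*(d - 4)*(d + 4)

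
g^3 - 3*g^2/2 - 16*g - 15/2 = (g - 5)*(g + 1/2)*(g + 3)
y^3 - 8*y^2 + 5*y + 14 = (y - 7)*(y - 2)*(y + 1)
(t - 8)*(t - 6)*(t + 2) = t^3 - 12*t^2 + 20*t + 96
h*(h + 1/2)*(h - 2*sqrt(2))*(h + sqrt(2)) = h^4 - sqrt(2)*h^3 + h^3/2 - 4*h^2 - sqrt(2)*h^2/2 - 2*h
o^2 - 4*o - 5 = (o - 5)*(o + 1)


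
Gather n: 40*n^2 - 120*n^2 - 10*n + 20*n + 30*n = -80*n^2 + 40*n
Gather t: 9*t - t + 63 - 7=8*t + 56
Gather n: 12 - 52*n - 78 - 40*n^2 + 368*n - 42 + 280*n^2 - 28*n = 240*n^2 + 288*n - 108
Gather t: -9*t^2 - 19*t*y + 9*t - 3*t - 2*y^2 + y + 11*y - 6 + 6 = -9*t^2 + t*(6 - 19*y) - 2*y^2 + 12*y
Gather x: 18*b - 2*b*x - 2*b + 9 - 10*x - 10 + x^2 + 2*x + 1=16*b + x^2 + x*(-2*b - 8)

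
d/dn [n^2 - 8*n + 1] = 2*n - 8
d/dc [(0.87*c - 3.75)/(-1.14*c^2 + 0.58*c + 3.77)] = (0.9918*c^2 - 8.55*c + 5.4549)/(1.2996*c^4 - 1.3224*c^3 - 8.2592*c^2 + 4.3732*c + 14.2129)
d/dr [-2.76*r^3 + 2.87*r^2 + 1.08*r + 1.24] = -8.28*r^2 + 5.74*r + 1.08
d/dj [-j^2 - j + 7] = -2*j - 1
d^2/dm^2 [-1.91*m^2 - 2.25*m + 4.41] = -3.82000000000000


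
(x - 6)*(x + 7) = x^2 + x - 42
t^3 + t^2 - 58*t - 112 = (t - 8)*(t + 2)*(t + 7)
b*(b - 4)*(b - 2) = b^3 - 6*b^2 + 8*b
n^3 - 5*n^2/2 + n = n*(n - 2)*(n - 1/2)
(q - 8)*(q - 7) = q^2 - 15*q + 56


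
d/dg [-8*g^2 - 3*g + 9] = -16*g - 3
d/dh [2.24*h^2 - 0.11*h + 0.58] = 4.48*h - 0.11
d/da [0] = 0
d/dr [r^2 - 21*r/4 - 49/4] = 2*r - 21/4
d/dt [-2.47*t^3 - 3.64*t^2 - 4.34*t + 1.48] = -7.41*t^2 - 7.28*t - 4.34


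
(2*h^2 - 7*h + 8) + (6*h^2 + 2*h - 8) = 8*h^2 - 5*h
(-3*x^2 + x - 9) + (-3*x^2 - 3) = -6*x^2 + x - 12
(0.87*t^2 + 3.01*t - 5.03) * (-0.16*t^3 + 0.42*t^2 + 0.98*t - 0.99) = -0.1392*t^5 - 0.1162*t^4 + 2.9216*t^3 - 0.0241000000000002*t^2 - 7.9093*t + 4.9797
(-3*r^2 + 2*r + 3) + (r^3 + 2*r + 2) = r^3 - 3*r^2 + 4*r + 5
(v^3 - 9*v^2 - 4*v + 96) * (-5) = -5*v^3 + 45*v^2 + 20*v - 480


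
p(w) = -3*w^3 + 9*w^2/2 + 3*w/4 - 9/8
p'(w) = -9*w^2 + 9*w + 3/4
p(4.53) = -184.26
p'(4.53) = -143.17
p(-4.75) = 418.36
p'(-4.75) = -245.06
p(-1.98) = 38.32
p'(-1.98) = -52.35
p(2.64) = -22.98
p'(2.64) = -38.22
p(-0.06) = -1.15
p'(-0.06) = 0.18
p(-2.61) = 80.91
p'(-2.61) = -84.05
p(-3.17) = 137.28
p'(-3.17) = -118.22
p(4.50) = -180.00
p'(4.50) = -141.00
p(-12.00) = 5821.88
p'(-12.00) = -1403.25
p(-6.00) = 804.38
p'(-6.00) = -377.25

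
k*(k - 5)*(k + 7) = k^3 + 2*k^2 - 35*k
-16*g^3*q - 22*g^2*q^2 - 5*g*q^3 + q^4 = q*(-8*g + q)*(g + q)*(2*g + q)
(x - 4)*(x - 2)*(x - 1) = x^3 - 7*x^2 + 14*x - 8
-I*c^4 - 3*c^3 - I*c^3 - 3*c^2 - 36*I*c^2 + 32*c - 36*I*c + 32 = (c - 8*I)*(c + I)*(c + 4*I)*(-I*c - I)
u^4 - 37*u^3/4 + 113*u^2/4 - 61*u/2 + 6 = (u - 4)*(u - 3)*(u - 2)*(u - 1/4)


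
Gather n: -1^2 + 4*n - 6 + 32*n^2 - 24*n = 32*n^2 - 20*n - 7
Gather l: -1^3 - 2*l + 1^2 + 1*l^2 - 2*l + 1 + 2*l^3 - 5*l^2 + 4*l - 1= 2*l^3 - 4*l^2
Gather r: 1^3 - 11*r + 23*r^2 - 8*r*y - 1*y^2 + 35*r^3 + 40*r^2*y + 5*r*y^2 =35*r^3 + r^2*(40*y + 23) + r*(5*y^2 - 8*y - 11) - y^2 + 1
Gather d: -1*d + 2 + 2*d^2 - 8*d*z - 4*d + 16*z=2*d^2 + d*(-8*z - 5) + 16*z + 2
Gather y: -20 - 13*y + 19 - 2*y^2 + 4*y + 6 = -2*y^2 - 9*y + 5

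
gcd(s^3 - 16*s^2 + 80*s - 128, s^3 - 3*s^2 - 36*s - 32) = s - 8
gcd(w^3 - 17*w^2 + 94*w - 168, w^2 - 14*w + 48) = w - 6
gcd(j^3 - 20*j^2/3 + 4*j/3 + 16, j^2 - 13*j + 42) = j - 6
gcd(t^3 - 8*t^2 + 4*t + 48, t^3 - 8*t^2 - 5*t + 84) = t - 4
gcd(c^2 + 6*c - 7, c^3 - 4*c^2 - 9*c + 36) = 1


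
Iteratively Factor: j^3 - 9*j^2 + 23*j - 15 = (j - 1)*(j^2 - 8*j + 15) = (j - 3)*(j - 1)*(j - 5)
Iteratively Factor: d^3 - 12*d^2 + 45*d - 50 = (d - 5)*(d^2 - 7*d + 10) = (d - 5)*(d - 2)*(d - 5)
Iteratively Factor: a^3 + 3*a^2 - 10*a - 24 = (a - 3)*(a^2 + 6*a + 8) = (a - 3)*(a + 2)*(a + 4)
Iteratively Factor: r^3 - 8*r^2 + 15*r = (r - 5)*(r^2 - 3*r) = r*(r - 5)*(r - 3)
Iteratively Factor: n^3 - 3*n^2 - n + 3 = (n - 3)*(n^2 - 1) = (n - 3)*(n + 1)*(n - 1)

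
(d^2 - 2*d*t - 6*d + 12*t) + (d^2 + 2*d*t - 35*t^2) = 2*d^2 - 6*d - 35*t^2 + 12*t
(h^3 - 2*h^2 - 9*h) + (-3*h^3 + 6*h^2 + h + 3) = -2*h^3 + 4*h^2 - 8*h + 3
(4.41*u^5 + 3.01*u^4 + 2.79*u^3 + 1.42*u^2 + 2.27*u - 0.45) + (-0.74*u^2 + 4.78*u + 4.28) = 4.41*u^5 + 3.01*u^4 + 2.79*u^3 + 0.68*u^2 + 7.05*u + 3.83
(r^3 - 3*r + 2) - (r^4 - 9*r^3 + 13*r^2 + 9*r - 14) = -r^4 + 10*r^3 - 13*r^2 - 12*r + 16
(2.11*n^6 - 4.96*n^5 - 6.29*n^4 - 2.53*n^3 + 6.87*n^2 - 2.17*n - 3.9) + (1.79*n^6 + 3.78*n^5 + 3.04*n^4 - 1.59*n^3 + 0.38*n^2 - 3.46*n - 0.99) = 3.9*n^6 - 1.18*n^5 - 3.25*n^4 - 4.12*n^3 + 7.25*n^2 - 5.63*n - 4.89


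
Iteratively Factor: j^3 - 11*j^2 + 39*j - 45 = (j - 3)*(j^2 - 8*j + 15) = (j - 3)^2*(j - 5)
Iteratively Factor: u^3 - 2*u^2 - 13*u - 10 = (u + 1)*(u^2 - 3*u - 10) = (u - 5)*(u + 1)*(u + 2)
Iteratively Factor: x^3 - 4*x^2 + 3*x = (x - 3)*(x^2 - x) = x*(x - 3)*(x - 1)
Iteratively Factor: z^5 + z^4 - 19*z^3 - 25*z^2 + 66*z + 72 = (z - 2)*(z^4 + 3*z^3 - 13*z^2 - 51*z - 36) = (z - 2)*(z + 1)*(z^3 + 2*z^2 - 15*z - 36) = (z - 2)*(z + 1)*(z + 3)*(z^2 - z - 12) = (z - 2)*(z + 1)*(z + 3)^2*(z - 4)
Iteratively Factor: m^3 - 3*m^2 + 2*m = (m - 2)*(m^2 - m) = m*(m - 2)*(m - 1)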